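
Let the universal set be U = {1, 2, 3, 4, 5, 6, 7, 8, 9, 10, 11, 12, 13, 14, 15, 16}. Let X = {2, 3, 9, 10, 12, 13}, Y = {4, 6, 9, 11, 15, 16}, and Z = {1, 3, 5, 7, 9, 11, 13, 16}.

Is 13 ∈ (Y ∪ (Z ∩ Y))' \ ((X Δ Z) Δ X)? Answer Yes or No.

13 ∈ Z and 13 ∉ Y, so 13 ∉ Z ∩ Y
13 ∉ Y and 13 ∉ (Z ∩ Y), so 13 ∉ Y ∪ (Z ∩ Y)
13 ∈ (Y ∪ (Z ∩ Y))' since 13 ∉ (Y ∪ (Z ∩ Y))
13 ∈ X and 13 ∈ Z, so 13 ∉ X Δ Z
13 ∉ (X Δ Z) and 13 ∈ X, so 13 ∈ (X Δ Z) Δ X
13 ∈ (Y ∪ (Z ∩ Y))' and 13 ∈ ((X Δ Z) Δ X), so 13 ∉ (Y ∪ (Z ∩ Y))' \ ((X Δ Z) Δ X)

No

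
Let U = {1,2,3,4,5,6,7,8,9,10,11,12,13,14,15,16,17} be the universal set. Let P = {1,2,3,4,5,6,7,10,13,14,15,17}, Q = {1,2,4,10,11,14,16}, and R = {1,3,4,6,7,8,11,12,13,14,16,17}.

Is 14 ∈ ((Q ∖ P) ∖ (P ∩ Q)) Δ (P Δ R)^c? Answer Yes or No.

Yes

14 ∈ Q and 14 ∈ P, so 14 ∉ Q ∖ P
14 ∈ P and 14 ∈ Q, so 14 ∈ P ∩ Q
14 ∉ (Q ∖ P) and 14 ∈ (P ∩ Q), so 14 ∉ (Q ∖ P) ∖ (P ∩ Q)
14 ∈ P and 14 ∈ R, so 14 ∉ P Δ R
14 ∈ (P Δ R)^c since 14 ∉ (P Δ R)
14 ∉ ((Q ∖ P) ∖ (P ∩ Q)) and 14 ∈ (P Δ R)^c, so 14 ∈ ((Q ∖ P) ∖ (P ∩ Q)) Δ (P Δ R)^c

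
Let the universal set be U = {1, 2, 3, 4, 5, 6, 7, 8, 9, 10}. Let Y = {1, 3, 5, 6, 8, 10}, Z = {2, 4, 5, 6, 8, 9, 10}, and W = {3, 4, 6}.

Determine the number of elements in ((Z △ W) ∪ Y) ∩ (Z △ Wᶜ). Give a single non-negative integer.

2

Z △ W = {2, 3, 5, 8, 9, 10}
(Z △ W) ∪ Y = {1, 2, 3, 5, 6, 8, 9, 10}
Wᶜ = {1, 2, 5, 7, 8, 9, 10}
Z △ Wᶜ = {1, 4, 6, 7}
((Z △ W) ∪ Y) ∩ (Z △ Wᶜ) = {1, 6}
|((Z △ W) ∪ Y) ∩ (Z △ Wᶜ)| = 2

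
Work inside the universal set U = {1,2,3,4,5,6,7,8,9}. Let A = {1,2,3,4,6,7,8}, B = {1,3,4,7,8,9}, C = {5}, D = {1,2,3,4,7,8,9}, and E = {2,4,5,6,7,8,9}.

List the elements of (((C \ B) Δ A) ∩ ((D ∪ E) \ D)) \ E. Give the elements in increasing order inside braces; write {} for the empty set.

C \ B = {5}
(C \ B) Δ A = {1,2,3,4,5,6,7,8}
D ∪ E = {1,2,3,4,5,6,7,8,9}
(D ∪ E) \ D = {5,6}
((C \ B) Δ A) ∩ ((D ∪ E) \ D) = {5,6}
(((C \ B) Δ A) ∩ ((D ∪ E) \ D)) \ E = {}

{}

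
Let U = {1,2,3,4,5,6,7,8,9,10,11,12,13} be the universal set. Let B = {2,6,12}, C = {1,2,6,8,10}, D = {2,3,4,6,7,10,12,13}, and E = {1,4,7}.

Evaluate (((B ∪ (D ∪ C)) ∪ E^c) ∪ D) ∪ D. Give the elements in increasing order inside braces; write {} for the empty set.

{1,2,3,4,5,6,7,8,9,10,11,12,13}

D ∪ C = {1,2,3,4,6,7,8,10,12,13}
B ∪ (D ∪ C) = {1,2,3,4,6,7,8,10,12,13}
E^c = {2,3,5,6,8,9,10,11,12,13}
(B ∪ (D ∪ C)) ∪ E^c = {1,2,3,4,5,6,7,8,9,10,11,12,13}
((B ∪ (D ∪ C)) ∪ E^c) ∪ D = {1,2,3,4,5,6,7,8,9,10,11,12,13}
(((B ∪ (D ∪ C)) ∪ E^c) ∪ D) ∪ D = {1,2,3,4,5,6,7,8,9,10,11,12,13}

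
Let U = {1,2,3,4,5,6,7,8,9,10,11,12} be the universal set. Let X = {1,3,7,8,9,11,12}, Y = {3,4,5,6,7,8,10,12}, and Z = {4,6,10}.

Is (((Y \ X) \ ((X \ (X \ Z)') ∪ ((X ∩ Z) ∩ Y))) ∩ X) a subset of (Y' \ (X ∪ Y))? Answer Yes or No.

Y \ X = {4,5,6,10}
X \ Z = {1,3,7,8,9,11,12}
(X \ Z)' = {2,4,5,6,10}
X \ (X \ Z)' = {1,3,7,8,9,11,12}
X ∩ Z = {}
(X ∩ Z) ∩ Y = {}
(X \ (X \ Z)') ∪ ((X ∩ Z) ∩ Y) = {1,3,7,8,9,11,12}
(Y \ X) \ ((X \ (X \ Z)') ∪ ((X ∩ Z) ∩ Y)) = {4,5,6,10}
((Y \ X) \ ((X \ (X \ Z)') ∪ ((X ∩ Z) ∩ Y))) ∩ X = {}
Y' = {1,2,9,11}
X ∪ Y = {1,3,4,5,6,7,8,9,10,11,12}
Y' \ (X ∪ Y) = {2}
Every element of {} is in {2}, so ((Y \ X) \ ((X \ (X \ Z)') ∪ ((X ∩ Z) ∩ Y))) ∩ X ⊆ Y' \ (X ∪ Y).

Yes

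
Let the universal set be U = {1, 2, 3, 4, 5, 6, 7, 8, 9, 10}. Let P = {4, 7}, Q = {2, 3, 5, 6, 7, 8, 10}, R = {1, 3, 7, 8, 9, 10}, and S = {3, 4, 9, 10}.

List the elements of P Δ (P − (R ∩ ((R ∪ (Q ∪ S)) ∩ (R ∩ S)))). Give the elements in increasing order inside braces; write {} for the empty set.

{}

Q ∪ S = {2, 3, 4, 5, 6, 7, 8, 9, 10}
R ∪ (Q ∪ S) = {1, 2, 3, 4, 5, 6, 7, 8, 9, 10}
R ∩ S = {3, 9, 10}
(R ∪ (Q ∪ S)) ∩ (R ∩ S) = {3, 9, 10}
R ∩ ((R ∪ (Q ∪ S)) ∩ (R ∩ S)) = {3, 9, 10}
P − (R ∩ ((R ∪ (Q ∪ S)) ∩ (R ∩ S))) = {4, 7}
P Δ (P − (R ∩ ((R ∪ (Q ∪ S)) ∩ (R ∩ S)))) = {}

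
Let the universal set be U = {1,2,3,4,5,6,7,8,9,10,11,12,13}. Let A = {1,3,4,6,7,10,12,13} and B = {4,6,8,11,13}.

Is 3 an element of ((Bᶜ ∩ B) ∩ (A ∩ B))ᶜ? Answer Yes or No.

Yes

3 ∉ B, so 3 ∈ Bᶜ
3 ∈ Bᶜ and 3 ∉ B, so 3 ∉ Bᶜ ∩ B
3 ∈ A and 3 ∉ B, so 3 ∉ A ∩ B
3 ∉ (Bᶜ ∩ B) and 3 ∉ (A ∩ B), so 3 ∉ (Bᶜ ∩ B) ∩ (A ∩ B)
3 ∈ ((Bᶜ ∩ B) ∩ (A ∩ B))ᶜ since 3 ∉ ((Bᶜ ∩ B) ∩ (A ∩ B))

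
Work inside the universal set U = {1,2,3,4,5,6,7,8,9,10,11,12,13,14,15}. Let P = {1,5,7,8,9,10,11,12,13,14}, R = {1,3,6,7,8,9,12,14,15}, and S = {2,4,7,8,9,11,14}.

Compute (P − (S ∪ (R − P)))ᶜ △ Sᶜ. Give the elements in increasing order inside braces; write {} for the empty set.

{1,2,4,5,7,8,9,10,11,12,13,14}

R − P = {3,6,15}
S ∪ (R − P) = {2,3,4,6,7,8,9,11,14,15}
P − (S ∪ (R − P)) = {1,5,10,12,13}
(P − (S ∪ (R − P)))ᶜ = {2,3,4,6,7,8,9,11,14,15}
Sᶜ = {1,3,5,6,10,12,13,15}
(P − (S ∪ (R − P)))ᶜ △ Sᶜ = {1,2,4,5,7,8,9,10,11,12,13,14}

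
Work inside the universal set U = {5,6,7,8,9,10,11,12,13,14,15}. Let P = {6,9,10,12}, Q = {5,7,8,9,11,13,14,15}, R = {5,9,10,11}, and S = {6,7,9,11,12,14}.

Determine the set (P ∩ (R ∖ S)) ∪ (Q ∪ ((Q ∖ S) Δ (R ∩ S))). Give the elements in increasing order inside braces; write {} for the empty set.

{5,7,8,9,10,11,13,14,15}

R ∖ S = {5,10}
P ∩ (R ∖ S) = {10}
Q ∖ S = {5,8,13,15}
R ∩ S = {9,11}
(Q ∖ S) Δ (R ∩ S) = {5,8,9,11,13,15}
Q ∪ ((Q ∖ S) Δ (R ∩ S)) = {5,7,8,9,11,13,14,15}
(P ∩ (R ∖ S)) ∪ (Q ∪ ((Q ∖ S) Δ (R ∩ S))) = {5,7,8,9,10,11,13,14,15}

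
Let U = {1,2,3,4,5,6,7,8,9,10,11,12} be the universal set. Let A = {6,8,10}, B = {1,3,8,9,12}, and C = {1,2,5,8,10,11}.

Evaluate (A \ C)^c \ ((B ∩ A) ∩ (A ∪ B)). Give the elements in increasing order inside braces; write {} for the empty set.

{1,2,3,4,5,7,9,10,11,12}

A \ C = {6}
(A \ C)^c = {1,2,3,4,5,7,8,9,10,11,12}
B ∩ A = {8}
A ∪ B = {1,3,6,8,9,10,12}
(B ∩ A) ∩ (A ∪ B) = {8}
(A \ C)^c \ ((B ∩ A) ∩ (A ∪ B)) = {1,2,3,4,5,7,9,10,11,12}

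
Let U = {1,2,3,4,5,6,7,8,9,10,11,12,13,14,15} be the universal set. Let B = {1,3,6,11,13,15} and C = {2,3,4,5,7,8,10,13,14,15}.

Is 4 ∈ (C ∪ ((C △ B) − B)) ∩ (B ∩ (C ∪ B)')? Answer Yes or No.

4 ∈ C and 4 ∉ B, so 4 ∈ C △ B
4 ∈ (C △ B) and 4 ∉ B, so 4 ∈ (C △ B) − B
4 ∈ C and 4 ∈ ((C △ B) − B), so 4 ∈ C ∪ ((C △ B) − B)
4 ∈ C and 4 ∉ B, so 4 ∈ C ∪ B
4 ∉ (C ∪ B)' since 4 ∈ (C ∪ B)
4 ∉ B and 4 ∉ (C ∪ B)', so 4 ∉ B ∩ (C ∪ B)'
4 ∈ (C ∪ ((C △ B) − B)) and 4 ∉ (B ∩ (C ∪ B)'), so 4 ∉ (C ∪ ((C △ B) − B)) ∩ (B ∩ (C ∪ B)')

No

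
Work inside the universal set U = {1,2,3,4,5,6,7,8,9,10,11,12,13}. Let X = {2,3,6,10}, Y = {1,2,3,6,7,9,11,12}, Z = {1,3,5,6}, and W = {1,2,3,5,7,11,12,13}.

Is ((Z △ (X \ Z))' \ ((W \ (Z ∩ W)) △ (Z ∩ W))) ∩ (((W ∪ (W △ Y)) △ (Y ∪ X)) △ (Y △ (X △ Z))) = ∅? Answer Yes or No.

No

X \ Z = {2,10}
Z △ (X \ Z) = {1,2,3,5,6,10}
(Z △ (X \ Z))' = {4,7,8,9,11,12,13}
Z ∩ W = {1,3,5}
W \ (Z ∩ W) = {2,7,11,12,13}
(W \ (Z ∩ W)) △ (Z ∩ W) = {1,2,3,5,7,11,12,13}
(Z △ (X \ Z))' \ ((W \ (Z ∩ W)) △ (Z ∩ W)) = {4,8,9}
W △ Y = {5,6,9,13}
W ∪ (W △ Y) = {1,2,3,5,6,7,9,11,12,13}
Y ∪ X = {1,2,3,6,7,9,10,11,12}
(W ∪ (W △ Y)) △ (Y ∪ X) = {5,10,13}
X △ Z = {1,2,5,10}
Y △ (X △ Z) = {3,5,6,7,9,10,11,12}
((W ∪ (W △ Y)) △ (Y ∪ X)) △ (Y △ (X △ Z)) = {3,6,7,9,11,12,13}
9 lies in both, so they are not disjoint.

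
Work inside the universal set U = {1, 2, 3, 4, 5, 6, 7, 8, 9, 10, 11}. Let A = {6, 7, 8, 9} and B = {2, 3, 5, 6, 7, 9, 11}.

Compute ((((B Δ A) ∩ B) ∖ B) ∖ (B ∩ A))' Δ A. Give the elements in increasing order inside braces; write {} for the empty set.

{1, 2, 3, 4, 5, 10, 11}

B Δ A = {2, 3, 5, 8, 11}
(B Δ A) ∩ B = {2, 3, 5, 11}
((B Δ A) ∩ B) ∖ B = {}
B ∩ A = {6, 7, 9}
(((B Δ A) ∩ B) ∖ B) ∖ (B ∩ A) = {}
((((B Δ A) ∩ B) ∖ B) ∖ (B ∩ A))' = {1, 2, 3, 4, 5, 6, 7, 8, 9, 10, 11}
((((B Δ A) ∩ B) ∖ B) ∖ (B ∩ A))' Δ A = {1, 2, 3, 4, 5, 10, 11}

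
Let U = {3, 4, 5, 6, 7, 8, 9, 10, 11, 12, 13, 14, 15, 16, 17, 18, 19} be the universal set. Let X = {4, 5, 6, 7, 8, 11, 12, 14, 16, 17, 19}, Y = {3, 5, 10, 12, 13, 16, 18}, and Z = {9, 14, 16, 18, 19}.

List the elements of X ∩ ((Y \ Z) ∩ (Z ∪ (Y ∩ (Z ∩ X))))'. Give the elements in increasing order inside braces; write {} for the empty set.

Y \ Z = {3, 5, 10, 12, 13}
Z ∩ X = {14, 16, 19}
Y ∩ (Z ∩ X) = {16}
Z ∪ (Y ∩ (Z ∩ X)) = {9, 14, 16, 18, 19}
(Y \ Z) ∩ (Z ∪ (Y ∩ (Z ∩ X))) = {}
((Y \ Z) ∩ (Z ∪ (Y ∩ (Z ∩ X))))' = {3, 4, 5, 6, 7, 8, 9, 10, 11, 12, 13, 14, 15, 16, 17, 18, 19}
X ∩ ((Y \ Z) ∩ (Z ∪ (Y ∩ (Z ∩ X))))' = {4, 5, 6, 7, 8, 11, 12, 14, 16, 17, 19}

{4, 5, 6, 7, 8, 11, 12, 14, 16, 17, 19}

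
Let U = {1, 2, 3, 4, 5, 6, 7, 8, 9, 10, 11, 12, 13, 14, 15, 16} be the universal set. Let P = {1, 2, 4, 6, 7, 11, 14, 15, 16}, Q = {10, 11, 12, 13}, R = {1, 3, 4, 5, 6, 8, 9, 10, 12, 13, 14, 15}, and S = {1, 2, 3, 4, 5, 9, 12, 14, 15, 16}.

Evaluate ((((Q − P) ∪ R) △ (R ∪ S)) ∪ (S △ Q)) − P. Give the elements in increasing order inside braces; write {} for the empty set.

Q − P = {10, 12, 13}
(Q − P) ∪ R = {1, 3, 4, 5, 6, 8, 9, 10, 12, 13, 14, 15}
R ∪ S = {1, 2, 3, 4, 5, 6, 8, 9, 10, 12, 13, 14, 15, 16}
((Q − P) ∪ R) △ (R ∪ S) = {2, 16}
S △ Q = {1, 2, 3, 4, 5, 9, 10, 11, 13, 14, 15, 16}
(((Q − P) ∪ R) △ (R ∪ S)) ∪ (S △ Q) = {1, 2, 3, 4, 5, 9, 10, 11, 13, 14, 15, 16}
((((Q − P) ∪ R) △ (R ∪ S)) ∪ (S △ Q)) − P = {3, 5, 9, 10, 13}

{3, 5, 9, 10, 13}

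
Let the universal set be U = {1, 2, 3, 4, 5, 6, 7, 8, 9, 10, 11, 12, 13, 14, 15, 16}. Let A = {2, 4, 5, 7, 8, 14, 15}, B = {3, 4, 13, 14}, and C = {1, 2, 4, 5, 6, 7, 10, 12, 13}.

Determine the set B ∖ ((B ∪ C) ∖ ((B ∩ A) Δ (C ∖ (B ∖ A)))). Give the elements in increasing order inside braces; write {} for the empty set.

{14}

B ∪ C = {1, 2, 3, 4, 5, 6, 7, 10, 12, 13, 14}
B ∩ A = {4, 14}
B ∖ A = {3, 13}
C ∖ (B ∖ A) = {1, 2, 4, 5, 6, 7, 10, 12}
(B ∩ A) Δ (C ∖ (B ∖ A)) = {1, 2, 5, 6, 7, 10, 12, 14}
(B ∪ C) ∖ ((B ∩ A) Δ (C ∖ (B ∖ A))) = {3, 4, 13}
B ∖ ((B ∪ C) ∖ ((B ∩ A) Δ (C ∖ (B ∖ A)))) = {14}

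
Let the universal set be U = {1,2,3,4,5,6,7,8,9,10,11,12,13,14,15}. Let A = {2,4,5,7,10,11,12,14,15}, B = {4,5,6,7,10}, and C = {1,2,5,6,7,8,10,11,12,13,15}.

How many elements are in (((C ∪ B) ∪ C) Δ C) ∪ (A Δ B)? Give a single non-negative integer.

C ∪ B = {1,2,4,5,6,7,8,10,11,12,13,15}
(C ∪ B) ∪ C = {1,2,4,5,6,7,8,10,11,12,13,15}
((C ∪ B) ∪ C) Δ C = {4}
A Δ B = {2,6,11,12,14,15}
(((C ∪ B) ∪ C) Δ C) ∪ (A Δ B) = {2,4,6,11,12,14,15}
|(((C ∪ B) ∪ C) Δ C) ∪ (A Δ B)| = 7

7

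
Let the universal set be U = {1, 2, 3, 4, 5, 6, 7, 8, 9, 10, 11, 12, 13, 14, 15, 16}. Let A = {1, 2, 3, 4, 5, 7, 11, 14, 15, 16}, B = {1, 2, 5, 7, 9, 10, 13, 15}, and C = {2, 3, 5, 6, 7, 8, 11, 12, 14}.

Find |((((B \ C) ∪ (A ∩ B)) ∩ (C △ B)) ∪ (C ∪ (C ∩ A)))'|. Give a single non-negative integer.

B \ C = {1, 9, 10, 13, 15}
A ∩ B = {1, 2, 5, 7, 15}
(B \ C) ∪ (A ∩ B) = {1, 2, 5, 7, 9, 10, 13, 15}
C △ B = {1, 3, 6, 8, 9, 10, 11, 12, 13, 14, 15}
((B \ C) ∪ (A ∩ B)) ∩ (C △ B) = {1, 9, 10, 13, 15}
C ∩ A = {2, 3, 5, 7, 11, 14}
C ∪ (C ∩ A) = {2, 3, 5, 6, 7, 8, 11, 12, 14}
(((B \ C) ∪ (A ∩ B)) ∩ (C △ B)) ∪ (C ∪ (C ∩ A)) = {1, 2, 3, 5, 6, 7, 8, 9, 10, 11, 12, 13, 14, 15}
((((B \ C) ∪ (A ∩ B)) ∩ (C △ B)) ∪ (C ∪ (C ∩ A)))' = {4, 16}
|((((B \ C) ∪ (A ∩ B)) ∩ (C △ B)) ∪ (C ∪ (C ∩ A)))'| = 2

2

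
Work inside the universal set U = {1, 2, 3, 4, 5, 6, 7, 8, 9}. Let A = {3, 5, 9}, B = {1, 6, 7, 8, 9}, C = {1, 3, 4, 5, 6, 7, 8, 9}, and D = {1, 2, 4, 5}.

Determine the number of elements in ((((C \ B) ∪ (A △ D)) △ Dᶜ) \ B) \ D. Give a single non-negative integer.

C \ B = {3, 4, 5}
A △ D = {1, 2, 3, 4, 9}
(C \ B) ∪ (A △ D) = {1, 2, 3, 4, 5, 9}
Dᶜ = {3, 6, 7, 8, 9}
((C \ B) ∪ (A △ D)) △ Dᶜ = {1, 2, 4, 5, 6, 7, 8}
(((C \ B) ∪ (A △ D)) △ Dᶜ) \ B = {2, 4, 5}
((((C \ B) ∪ (A △ D)) △ Dᶜ) \ B) \ D = {}
|((((C \ B) ∪ (A △ D)) △ Dᶜ) \ B) \ D| = 0

0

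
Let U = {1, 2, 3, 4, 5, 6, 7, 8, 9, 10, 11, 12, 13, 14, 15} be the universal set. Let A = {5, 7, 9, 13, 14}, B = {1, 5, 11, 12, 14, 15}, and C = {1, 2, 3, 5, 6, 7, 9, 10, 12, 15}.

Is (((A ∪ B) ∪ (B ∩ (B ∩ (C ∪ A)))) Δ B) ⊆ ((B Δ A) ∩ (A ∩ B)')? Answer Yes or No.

Yes

A ∪ B = {1, 5, 7, 9, 11, 12, 13, 14, 15}
C ∪ A = {1, 2, 3, 5, 6, 7, 9, 10, 12, 13, 14, 15}
B ∩ (C ∪ A) = {1, 5, 12, 14, 15}
B ∩ (B ∩ (C ∪ A)) = {1, 5, 12, 14, 15}
(A ∪ B) ∪ (B ∩ (B ∩ (C ∪ A))) = {1, 5, 7, 9, 11, 12, 13, 14, 15}
((A ∪ B) ∪ (B ∩ (B ∩ (C ∪ A)))) Δ B = {7, 9, 13}
B Δ A = {1, 7, 9, 11, 12, 13, 15}
A ∩ B = {5, 14}
(A ∩ B)' = {1, 2, 3, 4, 6, 7, 8, 9, 10, 11, 12, 13, 15}
(B Δ A) ∩ (A ∩ B)' = {1, 7, 9, 11, 12, 13, 15}
Every element of {7, 9, 13} is in {1, 7, 9, 11, 12, 13, 15}, so ((A ∪ B) ∪ (B ∩ (B ∩ (C ∪ A)))) Δ B ⊆ (B Δ A) ∩ (A ∩ B)'.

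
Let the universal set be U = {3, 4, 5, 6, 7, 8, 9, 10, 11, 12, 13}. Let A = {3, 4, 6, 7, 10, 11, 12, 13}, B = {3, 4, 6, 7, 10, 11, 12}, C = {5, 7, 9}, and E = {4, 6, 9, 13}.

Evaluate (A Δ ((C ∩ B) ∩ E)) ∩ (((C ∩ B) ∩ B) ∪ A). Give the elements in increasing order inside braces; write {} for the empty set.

{3, 4, 6, 7, 10, 11, 12, 13}

C ∩ B = {7}
(C ∩ B) ∩ E = {}
A Δ ((C ∩ B) ∩ E) = {3, 4, 6, 7, 10, 11, 12, 13}
(C ∩ B) ∩ B = {7}
((C ∩ B) ∩ B) ∪ A = {3, 4, 6, 7, 10, 11, 12, 13}
(A Δ ((C ∩ B) ∩ E)) ∩ (((C ∩ B) ∩ B) ∪ A) = {3, 4, 6, 7, 10, 11, 12, 13}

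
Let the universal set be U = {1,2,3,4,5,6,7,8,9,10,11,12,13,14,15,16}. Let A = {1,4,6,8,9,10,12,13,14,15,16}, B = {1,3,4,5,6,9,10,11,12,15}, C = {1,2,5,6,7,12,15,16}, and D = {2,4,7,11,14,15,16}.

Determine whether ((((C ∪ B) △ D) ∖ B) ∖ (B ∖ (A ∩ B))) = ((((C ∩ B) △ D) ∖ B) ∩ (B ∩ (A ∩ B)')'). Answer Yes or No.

C ∪ B = {1,2,3,4,5,6,7,9,10,11,12,15,16}
(C ∪ B) △ D = {1,3,5,6,9,10,12,14}
((C ∪ B) △ D) ∖ B = {14}
A ∩ B = {1,4,6,9,10,12,15}
B ∖ (A ∩ B) = {3,5,11}
(((C ∪ B) △ D) ∖ B) ∖ (B ∖ (A ∩ B)) = {14}
C ∩ B = {1,5,6,12,15}
(C ∩ B) △ D = {1,2,4,5,6,7,11,12,14,16}
((C ∩ B) △ D) ∖ B = {2,7,14,16}
(A ∩ B)' = {2,3,5,7,8,11,13,14,16}
B ∩ (A ∩ B)' = {3,5,11}
(B ∩ (A ∩ B)')' = {1,2,4,6,7,8,9,10,12,13,14,15,16}
(((C ∩ B) △ D) ∖ B) ∩ (B ∩ (A ∩ B)')' = {2,7,14,16}
2 ∈ (((C ∩ B) △ D) ∖ B) ∩ (B ∩ (A ∩ B)')' but 2 ∉ (((C ∪ B) △ D) ∖ B) ∖ (B ∖ (A ∩ B)), so they differ.

No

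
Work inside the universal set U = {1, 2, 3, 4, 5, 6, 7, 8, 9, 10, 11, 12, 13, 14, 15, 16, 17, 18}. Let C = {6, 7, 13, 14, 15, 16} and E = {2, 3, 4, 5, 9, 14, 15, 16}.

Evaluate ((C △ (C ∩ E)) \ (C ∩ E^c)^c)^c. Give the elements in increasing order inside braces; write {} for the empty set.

{1, 2, 3, 4, 5, 8, 9, 10, 11, 12, 14, 15, 16, 17, 18}

C ∩ E = {14, 15, 16}
C △ (C ∩ E) = {6, 7, 13}
E^c = {1, 6, 7, 8, 10, 11, 12, 13, 17, 18}
C ∩ E^c = {6, 7, 13}
(C ∩ E^c)^c = {1, 2, 3, 4, 5, 8, 9, 10, 11, 12, 14, 15, 16, 17, 18}
(C △ (C ∩ E)) \ (C ∩ E^c)^c = {6, 7, 13}
((C △ (C ∩ E)) \ (C ∩ E^c)^c)^c = {1, 2, 3, 4, 5, 8, 9, 10, 11, 12, 14, 15, 16, 17, 18}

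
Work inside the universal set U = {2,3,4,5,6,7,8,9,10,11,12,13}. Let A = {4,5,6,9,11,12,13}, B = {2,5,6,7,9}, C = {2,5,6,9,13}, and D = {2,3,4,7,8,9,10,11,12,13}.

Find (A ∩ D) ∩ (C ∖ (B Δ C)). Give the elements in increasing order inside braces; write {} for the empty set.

{9}

A ∩ D = {4,9,11,12,13}
B Δ C = {7,13}
C ∖ (B Δ C) = {2,5,6,9}
(A ∩ D) ∩ (C ∖ (B Δ C)) = {9}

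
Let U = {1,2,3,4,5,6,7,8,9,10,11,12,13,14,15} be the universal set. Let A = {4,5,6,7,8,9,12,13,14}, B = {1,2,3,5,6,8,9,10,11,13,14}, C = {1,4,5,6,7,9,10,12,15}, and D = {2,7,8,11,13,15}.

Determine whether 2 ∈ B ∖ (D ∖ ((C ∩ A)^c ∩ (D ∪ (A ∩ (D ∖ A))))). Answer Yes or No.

Yes

2 ∉ C and 2 ∉ A, so 2 ∉ C ∩ A
2 ∈ (C ∩ A)^c since 2 ∉ (C ∩ A)
2 ∈ D and 2 ∉ A, so 2 ∈ D ∖ A
2 ∉ A and 2 ∈ (D ∖ A), so 2 ∉ A ∩ (D ∖ A)
2 ∈ D and 2 ∉ (A ∩ (D ∖ A)), so 2 ∈ D ∪ (A ∩ (D ∖ A))
2 ∈ (C ∩ A)^c and 2 ∈ (D ∪ (A ∩ (D ∖ A))), so 2 ∈ (C ∩ A)^c ∩ (D ∪ (A ∩ (D ∖ A)))
2 ∈ D and 2 ∈ ((C ∩ A)^c ∩ (D ∪ (A ∩ (D ∖ A)))), so 2 ∉ D ∖ ((C ∩ A)^c ∩ (D ∪ (A ∩ (D ∖ A))))
2 ∈ B and 2 ∉ (D ∖ ((C ∩ A)^c ∩ (D ∪ (A ∩ (D ∖ A))))), so 2 ∈ B ∖ (D ∖ ((C ∩ A)^c ∩ (D ∪ (A ∩ (D ∖ A)))))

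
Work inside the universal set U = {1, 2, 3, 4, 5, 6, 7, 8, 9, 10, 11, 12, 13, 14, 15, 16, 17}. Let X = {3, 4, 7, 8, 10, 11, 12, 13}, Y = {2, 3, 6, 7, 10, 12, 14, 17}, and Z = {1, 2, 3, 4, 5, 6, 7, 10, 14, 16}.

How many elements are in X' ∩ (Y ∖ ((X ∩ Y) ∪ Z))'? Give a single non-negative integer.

8

X' = {1, 2, 5, 6, 9, 14, 15, 16, 17}
X ∩ Y = {3, 7, 10, 12}
(X ∩ Y) ∪ Z = {1, 2, 3, 4, 5, 6, 7, 10, 12, 14, 16}
Y ∖ ((X ∩ Y) ∪ Z) = {17}
(Y ∖ ((X ∩ Y) ∪ Z))' = {1, 2, 3, 4, 5, 6, 7, 8, 9, 10, 11, 12, 13, 14, 15, 16}
X' ∩ (Y ∖ ((X ∩ Y) ∪ Z))' = {1, 2, 5, 6, 9, 14, 15, 16}
|X' ∩ (Y ∖ ((X ∩ Y) ∪ Z))'| = 8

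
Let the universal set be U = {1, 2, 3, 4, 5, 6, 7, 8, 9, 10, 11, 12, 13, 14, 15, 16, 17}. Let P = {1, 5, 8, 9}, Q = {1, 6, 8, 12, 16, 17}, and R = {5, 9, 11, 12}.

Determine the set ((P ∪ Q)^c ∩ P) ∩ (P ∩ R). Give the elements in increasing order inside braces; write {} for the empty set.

{}

P ∪ Q = {1, 5, 6, 8, 9, 12, 16, 17}
(P ∪ Q)^c = {2, 3, 4, 7, 10, 11, 13, 14, 15}
(P ∪ Q)^c ∩ P = {}
P ∩ R = {5, 9}
((P ∪ Q)^c ∩ P) ∩ (P ∩ R) = {}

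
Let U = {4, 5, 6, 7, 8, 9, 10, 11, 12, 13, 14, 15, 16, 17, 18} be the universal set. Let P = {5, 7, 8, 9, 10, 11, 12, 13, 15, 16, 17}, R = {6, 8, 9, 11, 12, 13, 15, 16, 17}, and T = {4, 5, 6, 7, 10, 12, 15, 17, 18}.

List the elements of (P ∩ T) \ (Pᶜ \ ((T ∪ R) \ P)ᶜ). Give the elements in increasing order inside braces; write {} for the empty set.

{5, 7, 10, 12, 15, 17}

P ∩ T = {5, 7, 10, 12, 15, 17}
Pᶜ = {4, 6, 14, 18}
T ∪ R = {4, 5, 6, 7, 8, 9, 10, 11, 12, 13, 15, 16, 17, 18}
(T ∪ R) \ P = {4, 6, 18}
((T ∪ R) \ P)ᶜ = {5, 7, 8, 9, 10, 11, 12, 13, 14, 15, 16, 17}
Pᶜ \ ((T ∪ R) \ P)ᶜ = {4, 6, 18}
(P ∩ T) \ (Pᶜ \ ((T ∪ R) \ P)ᶜ) = {5, 7, 10, 12, 15, 17}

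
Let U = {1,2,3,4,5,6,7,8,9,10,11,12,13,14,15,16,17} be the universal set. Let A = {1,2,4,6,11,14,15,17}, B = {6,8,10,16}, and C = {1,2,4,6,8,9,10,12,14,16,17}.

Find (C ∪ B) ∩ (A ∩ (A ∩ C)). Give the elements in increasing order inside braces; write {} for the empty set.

{1,2,4,6,14,17}

C ∪ B = {1,2,4,6,8,9,10,12,14,16,17}
A ∩ C = {1,2,4,6,14,17}
A ∩ (A ∩ C) = {1,2,4,6,14,17}
(C ∪ B) ∩ (A ∩ (A ∩ C)) = {1,2,4,6,14,17}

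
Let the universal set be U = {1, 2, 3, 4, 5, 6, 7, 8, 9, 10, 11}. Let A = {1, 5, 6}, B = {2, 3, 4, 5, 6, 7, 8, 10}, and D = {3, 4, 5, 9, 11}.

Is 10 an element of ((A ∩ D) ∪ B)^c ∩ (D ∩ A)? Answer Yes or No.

10 ∉ A and 10 ∉ D, so 10 ∉ A ∩ D
10 ∉ (A ∩ D) and 10 ∈ B, so 10 ∈ (A ∩ D) ∪ B
10 ∉ ((A ∩ D) ∪ B)^c since 10 ∈ ((A ∩ D) ∪ B)
10 ∉ D and 10 ∉ A, so 10 ∉ D ∩ A
10 ∉ ((A ∩ D) ∪ B)^c and 10 ∉ (D ∩ A), so 10 ∉ ((A ∩ D) ∪ B)^c ∩ (D ∩ A)

No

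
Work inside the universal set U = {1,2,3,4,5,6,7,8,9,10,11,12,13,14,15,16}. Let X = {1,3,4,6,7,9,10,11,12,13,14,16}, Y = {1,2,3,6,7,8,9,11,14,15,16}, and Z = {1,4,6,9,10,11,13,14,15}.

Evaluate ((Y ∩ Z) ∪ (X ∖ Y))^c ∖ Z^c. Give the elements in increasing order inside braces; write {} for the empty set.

{}

Y ∩ Z = {1,6,9,11,14,15}
X ∖ Y = {4,10,12,13}
(Y ∩ Z) ∪ (X ∖ Y) = {1,4,6,9,10,11,12,13,14,15}
((Y ∩ Z) ∪ (X ∖ Y))^c = {2,3,5,7,8,16}
Z^c = {2,3,5,7,8,12,16}
((Y ∩ Z) ∪ (X ∖ Y))^c ∖ Z^c = {}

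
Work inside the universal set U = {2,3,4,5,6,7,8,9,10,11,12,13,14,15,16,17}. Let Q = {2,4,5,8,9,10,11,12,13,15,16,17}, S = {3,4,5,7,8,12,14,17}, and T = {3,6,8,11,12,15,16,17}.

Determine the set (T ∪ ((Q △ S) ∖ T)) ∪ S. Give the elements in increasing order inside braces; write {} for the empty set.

{2,3,4,5,6,7,8,9,10,11,12,13,14,15,16,17}

Q △ S = {2,3,7,9,10,11,13,14,15,16}
(Q △ S) ∖ T = {2,7,9,10,13,14}
T ∪ ((Q △ S) ∖ T) = {2,3,6,7,8,9,10,11,12,13,14,15,16,17}
(T ∪ ((Q △ S) ∖ T)) ∪ S = {2,3,4,5,6,7,8,9,10,11,12,13,14,15,16,17}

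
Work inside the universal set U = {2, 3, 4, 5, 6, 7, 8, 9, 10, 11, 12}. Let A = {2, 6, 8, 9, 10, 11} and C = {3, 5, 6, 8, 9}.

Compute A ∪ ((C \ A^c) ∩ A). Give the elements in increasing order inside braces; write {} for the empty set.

{2, 6, 8, 9, 10, 11}

A^c = {3, 4, 5, 7, 12}
C \ A^c = {6, 8, 9}
(C \ A^c) ∩ A = {6, 8, 9}
A ∪ ((C \ A^c) ∩ A) = {2, 6, 8, 9, 10, 11}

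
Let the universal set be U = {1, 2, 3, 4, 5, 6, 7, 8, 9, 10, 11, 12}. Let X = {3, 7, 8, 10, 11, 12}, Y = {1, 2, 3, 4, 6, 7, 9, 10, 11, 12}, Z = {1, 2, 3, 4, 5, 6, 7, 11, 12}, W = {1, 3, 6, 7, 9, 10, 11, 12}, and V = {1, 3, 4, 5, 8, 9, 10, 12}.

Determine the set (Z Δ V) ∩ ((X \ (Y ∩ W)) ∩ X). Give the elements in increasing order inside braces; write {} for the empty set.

Z Δ V = {2, 6, 7, 8, 9, 10, 11}
Y ∩ W = {1, 3, 6, 7, 9, 10, 11, 12}
X \ (Y ∩ W) = {8}
(X \ (Y ∩ W)) ∩ X = {8}
(Z Δ V) ∩ ((X \ (Y ∩ W)) ∩ X) = {8}

{8}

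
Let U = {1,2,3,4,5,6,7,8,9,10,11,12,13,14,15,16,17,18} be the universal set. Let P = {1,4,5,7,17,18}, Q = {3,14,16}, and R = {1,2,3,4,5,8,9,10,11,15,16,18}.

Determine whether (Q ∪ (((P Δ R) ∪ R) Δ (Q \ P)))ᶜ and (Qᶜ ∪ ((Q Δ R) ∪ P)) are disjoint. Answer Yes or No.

P Δ R = {2,3,7,8,9,10,11,15,16,17}
(P Δ R) ∪ R = {1,2,3,4,5,7,8,9,10,11,15,16,17,18}
Q \ P = {3,14,16}
((P Δ R) ∪ R) Δ (Q \ P) = {1,2,4,5,7,8,9,10,11,14,15,17,18}
Q ∪ (((P Δ R) ∪ R) Δ (Q \ P)) = {1,2,3,4,5,7,8,9,10,11,14,15,16,17,18}
(Q ∪ (((P Δ R) ∪ R) Δ (Q \ P)))ᶜ = {6,12,13}
Qᶜ = {1,2,4,5,6,7,8,9,10,11,12,13,15,17,18}
Q Δ R = {1,2,4,5,8,9,10,11,14,15,18}
(Q Δ R) ∪ P = {1,2,4,5,7,8,9,10,11,14,15,17,18}
Qᶜ ∪ ((Q Δ R) ∪ P) = {1,2,4,5,6,7,8,9,10,11,12,13,14,15,17,18}
6 lies in both, so they are not disjoint.

No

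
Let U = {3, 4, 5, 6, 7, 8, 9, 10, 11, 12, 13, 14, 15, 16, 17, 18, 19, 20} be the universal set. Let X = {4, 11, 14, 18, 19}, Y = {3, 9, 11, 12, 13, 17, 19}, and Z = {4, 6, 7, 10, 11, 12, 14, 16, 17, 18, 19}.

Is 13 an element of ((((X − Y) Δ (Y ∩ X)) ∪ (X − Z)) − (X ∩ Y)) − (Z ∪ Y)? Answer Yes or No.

No

13 ∉ X and 13 ∈ Y, so 13 ∉ X − Y
13 ∈ Y and 13 ∉ X, so 13 ∉ Y ∩ X
13 ∉ (X − Y) and 13 ∉ (Y ∩ X), so 13 ∉ (X − Y) Δ (Y ∩ X)
13 ∉ X and 13 ∉ Z, so 13 ∉ X − Z
13 ∉ ((X − Y) Δ (Y ∩ X)) and 13 ∉ (X − Z), so 13 ∉ ((X − Y) Δ (Y ∩ X)) ∪ (X − Z)
13 ∉ X and 13 ∈ Y, so 13 ∉ X ∩ Y
13 ∉ (((X − Y) Δ (Y ∩ X)) ∪ (X − Z)) and 13 ∉ (X ∩ Y), so 13 ∉ (((X − Y) Δ (Y ∩ X)) ∪ (X − Z)) − (X ∩ Y)
13 ∉ Z and 13 ∈ Y, so 13 ∈ Z ∪ Y
13 ∉ ((((X − Y) Δ (Y ∩ X)) ∪ (X − Z)) − (X ∩ Y)) and 13 ∈ (Z ∪ Y), so 13 ∉ ((((X − Y) Δ (Y ∩ X)) ∪ (X − Z)) − (X ∩ Y)) − (Z ∪ Y)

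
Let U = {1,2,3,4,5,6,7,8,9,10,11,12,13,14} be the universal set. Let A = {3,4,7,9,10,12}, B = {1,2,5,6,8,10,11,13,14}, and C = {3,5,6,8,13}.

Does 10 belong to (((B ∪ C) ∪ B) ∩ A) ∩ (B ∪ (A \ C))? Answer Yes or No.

Yes

10 ∈ B and 10 ∉ C, so 10 ∈ B ∪ C
10 ∈ (B ∪ C) and 10 ∈ B, so 10 ∈ (B ∪ C) ∪ B
10 ∈ ((B ∪ C) ∪ B) and 10 ∈ A, so 10 ∈ ((B ∪ C) ∪ B) ∩ A
10 ∈ A and 10 ∉ C, so 10 ∈ A \ C
10 ∈ B and 10 ∈ (A \ C), so 10 ∈ B ∪ (A \ C)
10 ∈ (((B ∪ C) ∪ B) ∩ A) and 10 ∈ (B ∪ (A \ C)), so 10 ∈ (((B ∪ C) ∪ B) ∩ A) ∩ (B ∪ (A \ C))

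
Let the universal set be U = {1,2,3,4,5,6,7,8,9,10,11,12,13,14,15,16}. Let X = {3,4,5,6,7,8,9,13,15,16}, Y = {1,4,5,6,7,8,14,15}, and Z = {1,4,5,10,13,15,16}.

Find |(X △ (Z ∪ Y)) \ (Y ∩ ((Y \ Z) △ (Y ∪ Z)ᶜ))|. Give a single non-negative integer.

Z ∪ Y = {1,4,5,6,7,8,10,13,14,15,16}
X △ (Z ∪ Y) = {1,3,9,10,14}
Y \ Z = {6,7,8,14}
Y ∪ Z = {1,4,5,6,7,8,10,13,14,15,16}
(Y ∪ Z)ᶜ = {2,3,9,11,12}
(Y \ Z) △ (Y ∪ Z)ᶜ = {2,3,6,7,8,9,11,12,14}
Y ∩ ((Y \ Z) △ (Y ∪ Z)ᶜ) = {6,7,8,14}
(X △ (Z ∪ Y)) \ (Y ∩ ((Y \ Z) △ (Y ∪ Z)ᶜ)) = {1,3,9,10}
|(X △ (Z ∪ Y)) \ (Y ∩ ((Y \ Z) △ (Y ∪ Z)ᶜ))| = 4

4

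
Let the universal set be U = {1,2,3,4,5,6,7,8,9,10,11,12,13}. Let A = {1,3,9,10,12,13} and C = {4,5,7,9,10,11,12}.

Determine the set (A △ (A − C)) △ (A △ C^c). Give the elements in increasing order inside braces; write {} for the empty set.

A − C = {1,3,13}
A △ (A − C) = {9,10,12}
C^c = {1,2,3,6,8,13}
A △ C^c = {2,6,8,9,10,12}
(A △ (A − C)) △ (A △ C^c) = {2,6,8}

{2,6,8}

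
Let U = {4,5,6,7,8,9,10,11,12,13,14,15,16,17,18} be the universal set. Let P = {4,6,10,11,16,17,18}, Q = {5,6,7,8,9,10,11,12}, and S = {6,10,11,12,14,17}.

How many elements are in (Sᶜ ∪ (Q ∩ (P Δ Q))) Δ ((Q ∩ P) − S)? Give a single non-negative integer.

10

Sᶜ = {4,5,7,8,9,13,15,16,18}
P Δ Q = {4,5,7,8,9,12,16,17,18}
Q ∩ (P Δ Q) = {5,7,8,9,12}
Sᶜ ∪ (Q ∩ (P Δ Q)) = {4,5,7,8,9,12,13,15,16,18}
Q ∩ P = {6,10,11}
(Q ∩ P) − S = {}
(Sᶜ ∪ (Q ∩ (P Δ Q))) Δ ((Q ∩ P) − S) = {4,5,7,8,9,12,13,15,16,18}
|(Sᶜ ∪ (Q ∩ (P Δ Q))) Δ ((Q ∩ P) − S)| = 10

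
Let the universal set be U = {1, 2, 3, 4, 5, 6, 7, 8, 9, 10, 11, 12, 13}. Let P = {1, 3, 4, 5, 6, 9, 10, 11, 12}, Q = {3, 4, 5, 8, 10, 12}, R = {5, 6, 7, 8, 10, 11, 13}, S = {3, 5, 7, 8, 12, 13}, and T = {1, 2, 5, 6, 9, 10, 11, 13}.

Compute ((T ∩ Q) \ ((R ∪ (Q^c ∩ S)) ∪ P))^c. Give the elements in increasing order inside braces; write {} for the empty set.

{1, 2, 3, 4, 5, 6, 7, 8, 9, 10, 11, 12, 13}

T ∩ Q = {5, 10}
Q^c = {1, 2, 6, 7, 9, 11, 13}
Q^c ∩ S = {7, 13}
R ∪ (Q^c ∩ S) = {5, 6, 7, 8, 10, 11, 13}
(R ∪ (Q^c ∩ S)) ∪ P = {1, 3, 4, 5, 6, 7, 8, 9, 10, 11, 12, 13}
(T ∩ Q) \ ((R ∪ (Q^c ∩ S)) ∪ P) = {}
((T ∩ Q) \ ((R ∪ (Q^c ∩ S)) ∪ P))^c = {1, 2, 3, 4, 5, 6, 7, 8, 9, 10, 11, 12, 13}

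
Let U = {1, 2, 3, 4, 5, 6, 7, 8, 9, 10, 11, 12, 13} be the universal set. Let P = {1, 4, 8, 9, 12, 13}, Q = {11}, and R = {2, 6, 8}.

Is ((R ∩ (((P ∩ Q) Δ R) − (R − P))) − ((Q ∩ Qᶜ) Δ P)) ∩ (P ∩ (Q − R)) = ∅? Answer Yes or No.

Yes

P ∩ Q = {}
(P ∩ Q) Δ R = {2, 6, 8}
R − P = {2, 6}
((P ∩ Q) Δ R) − (R − P) = {8}
R ∩ (((P ∩ Q) Δ R) − (R − P)) = {8}
Qᶜ = {1, 2, 3, 4, 5, 6, 7, 8, 9, 10, 12, 13}
Q ∩ Qᶜ = {}
(Q ∩ Qᶜ) Δ P = {1, 4, 8, 9, 12, 13}
(R ∩ (((P ∩ Q) Δ R) − (R − P))) − ((Q ∩ Qᶜ) Δ P) = {}
Q − R = {11}
P ∩ (Q − R) = {}
{} and {} share no elements.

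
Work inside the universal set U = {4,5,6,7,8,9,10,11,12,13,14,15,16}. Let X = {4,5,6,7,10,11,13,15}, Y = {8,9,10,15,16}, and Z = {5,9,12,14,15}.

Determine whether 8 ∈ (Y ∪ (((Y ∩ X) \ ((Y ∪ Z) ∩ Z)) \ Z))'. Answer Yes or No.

No

8 ∈ Y and 8 ∉ X, so 8 ∉ Y ∩ X
8 ∈ Y and 8 ∉ Z, so 8 ∈ Y ∪ Z
8 ∈ (Y ∪ Z) and 8 ∉ Z, so 8 ∉ (Y ∪ Z) ∩ Z
8 ∉ (Y ∩ X) and 8 ∉ ((Y ∪ Z) ∩ Z), so 8 ∉ (Y ∩ X) \ ((Y ∪ Z) ∩ Z)
8 ∉ ((Y ∩ X) \ ((Y ∪ Z) ∩ Z)) and 8 ∉ Z, so 8 ∉ ((Y ∩ X) \ ((Y ∪ Z) ∩ Z)) \ Z
8 ∈ Y and 8 ∉ (((Y ∩ X) \ ((Y ∪ Z) ∩ Z)) \ Z), so 8 ∈ Y ∪ (((Y ∩ X) \ ((Y ∪ Z) ∩ Z)) \ Z)
8 ∉ (Y ∪ (((Y ∩ X) \ ((Y ∪ Z) ∩ Z)) \ Z))' since 8 ∈ (Y ∪ (((Y ∩ X) \ ((Y ∪ Z) ∩ Z)) \ Z))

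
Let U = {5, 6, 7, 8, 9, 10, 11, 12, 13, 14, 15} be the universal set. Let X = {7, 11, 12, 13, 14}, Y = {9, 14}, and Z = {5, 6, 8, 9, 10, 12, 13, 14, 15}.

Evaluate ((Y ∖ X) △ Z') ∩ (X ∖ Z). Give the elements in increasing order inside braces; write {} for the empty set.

Y ∖ X = {9}
Z' = {7, 11}
(Y ∖ X) △ Z' = {7, 9, 11}
X ∖ Z = {7, 11}
((Y ∖ X) △ Z') ∩ (X ∖ Z) = {7, 11}

{7, 11}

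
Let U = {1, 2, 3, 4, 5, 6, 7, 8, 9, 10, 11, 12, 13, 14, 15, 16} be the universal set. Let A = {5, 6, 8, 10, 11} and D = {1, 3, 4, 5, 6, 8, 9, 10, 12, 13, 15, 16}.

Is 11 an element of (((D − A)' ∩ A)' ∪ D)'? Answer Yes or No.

11 ∉ D and 11 ∈ A, so 11 ∉ D − A
11 ∈ (D − A)' since 11 ∉ (D − A)
11 ∈ (D − A)' and 11 ∈ A, so 11 ∈ (D − A)' ∩ A
11 ∉ ((D − A)' ∩ A)' since 11 ∈ ((D − A)' ∩ A)
11 ∉ ((D − A)' ∩ A)' and 11 ∉ D, so 11 ∉ ((D − A)' ∩ A)' ∪ D
11 ∈ (((D − A)' ∩ A)' ∪ D)' since 11 ∉ (((D − A)' ∩ A)' ∪ D)

Yes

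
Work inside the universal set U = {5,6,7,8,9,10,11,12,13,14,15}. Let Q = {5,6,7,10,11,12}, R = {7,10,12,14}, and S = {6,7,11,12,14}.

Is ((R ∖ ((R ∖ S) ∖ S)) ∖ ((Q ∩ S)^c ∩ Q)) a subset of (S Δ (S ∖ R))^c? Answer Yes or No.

R ∖ S = {10}
(R ∖ S) ∖ S = {10}
R ∖ ((R ∖ S) ∖ S) = {7,12,14}
Q ∩ S = {6,7,11,12}
(Q ∩ S)^c = {5,8,9,10,13,14,15}
(Q ∩ S)^c ∩ Q = {5,10}
(R ∖ ((R ∖ S) ∖ S)) ∖ ((Q ∩ S)^c ∩ Q) = {7,12,14}
S ∖ R = {6,11}
S Δ (S ∖ R) = {7,12,14}
(S Δ (S ∖ R))^c = {5,6,8,9,10,11,13,15}
7 ∈ (R ∖ ((R ∖ S) ∖ S)) ∖ ((Q ∩ S)^c ∩ Q) but 7 ∉ (S Δ (S ∖ R))^c, so the inclusion fails.

No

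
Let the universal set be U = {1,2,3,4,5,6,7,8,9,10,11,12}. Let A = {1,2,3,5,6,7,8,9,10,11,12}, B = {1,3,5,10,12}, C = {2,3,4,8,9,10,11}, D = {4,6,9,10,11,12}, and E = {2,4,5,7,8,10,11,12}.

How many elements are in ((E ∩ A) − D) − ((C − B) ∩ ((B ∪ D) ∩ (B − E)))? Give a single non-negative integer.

E ∩ A = {2,5,7,8,10,11,12}
(E ∩ A) − D = {2,5,7,8}
C − B = {2,4,8,9,11}
B ∪ D = {1,3,4,5,6,9,10,11,12}
B − E = {1,3}
(B ∪ D) ∩ (B − E) = {1,3}
(C − B) ∩ ((B ∪ D) ∩ (B − E)) = {}
((E ∩ A) − D) − ((C − B) ∩ ((B ∪ D) ∩ (B − E))) = {2,5,7,8}
|((E ∩ A) − D) − ((C − B) ∩ ((B ∪ D) ∩ (B − E)))| = 4

4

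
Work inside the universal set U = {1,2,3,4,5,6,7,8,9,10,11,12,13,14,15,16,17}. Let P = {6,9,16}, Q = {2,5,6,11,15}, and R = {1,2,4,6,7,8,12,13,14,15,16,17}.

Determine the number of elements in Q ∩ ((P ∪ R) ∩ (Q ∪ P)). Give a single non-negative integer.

P ∪ R = {1,2,4,6,7,8,9,12,13,14,15,16,17}
Q ∪ P = {2,5,6,9,11,15,16}
(P ∪ R) ∩ (Q ∪ P) = {2,6,9,15,16}
Q ∩ ((P ∪ R) ∩ (Q ∪ P)) = {2,6,15}
|Q ∩ ((P ∪ R) ∩ (Q ∪ P))| = 3

3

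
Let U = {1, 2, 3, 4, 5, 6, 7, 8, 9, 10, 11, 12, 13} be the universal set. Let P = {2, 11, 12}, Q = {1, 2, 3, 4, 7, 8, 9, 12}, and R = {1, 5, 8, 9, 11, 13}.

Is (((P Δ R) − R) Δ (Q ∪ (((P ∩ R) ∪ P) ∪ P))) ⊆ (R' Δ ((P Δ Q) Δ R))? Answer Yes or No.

P Δ R = {1, 2, 5, 8, 9, 12, 13}
(P Δ R) − R = {2, 12}
P ∩ R = {11}
(P ∩ R) ∪ P = {2, 11, 12}
((P ∩ R) ∪ P) ∪ P = {2, 11, 12}
Q ∪ (((P ∩ R) ∪ P) ∪ P) = {1, 2, 3, 4, 7, 8, 9, 11, 12}
((P Δ R) − R) Δ (Q ∪ (((P ∩ R) ∪ P) ∪ P)) = {1, 3, 4, 7, 8, 9, 11}
R' = {2, 3, 4, 6, 7, 10, 12}
P Δ Q = {1, 3, 4, 7, 8, 9, 11}
(P Δ Q) Δ R = {3, 4, 5, 7, 13}
R' Δ ((P Δ Q) Δ R) = {2, 5, 6, 10, 12, 13}
1 ∈ ((P Δ R) − R) Δ (Q ∪ (((P ∩ R) ∪ P) ∪ P)) but 1 ∉ R' Δ ((P Δ Q) Δ R), so the inclusion fails.

No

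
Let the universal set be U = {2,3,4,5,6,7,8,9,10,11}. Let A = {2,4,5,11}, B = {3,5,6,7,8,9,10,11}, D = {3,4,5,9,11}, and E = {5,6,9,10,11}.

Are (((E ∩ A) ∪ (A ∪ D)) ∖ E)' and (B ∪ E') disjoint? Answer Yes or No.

No

E ∩ A = {5,11}
A ∪ D = {2,3,4,5,9,11}
(E ∩ A) ∪ (A ∪ D) = {2,3,4,5,9,11}
((E ∩ A) ∪ (A ∪ D)) ∖ E = {2,3,4}
(((E ∩ A) ∪ (A ∪ D)) ∖ E)' = {5,6,7,8,9,10,11}
E' = {2,3,4,7,8}
B ∪ E' = {2,3,4,5,6,7,8,9,10,11}
5 lies in both, so they are not disjoint.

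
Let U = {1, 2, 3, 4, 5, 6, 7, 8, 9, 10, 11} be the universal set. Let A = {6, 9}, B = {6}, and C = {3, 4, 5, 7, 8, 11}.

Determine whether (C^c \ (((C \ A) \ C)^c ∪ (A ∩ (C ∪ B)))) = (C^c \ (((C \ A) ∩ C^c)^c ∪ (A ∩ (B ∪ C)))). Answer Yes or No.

C^c = {1, 2, 6, 9, 10}
C \ A = {3, 4, 5, 7, 8, 11}
(C \ A) \ C = {}
((C \ A) \ C)^c = {1, 2, 3, 4, 5, 6, 7, 8, 9, 10, 11}
C ∪ B = {3, 4, 5, 6, 7, 8, 11}
A ∩ (C ∪ B) = {6}
((C \ A) \ C)^c ∪ (A ∩ (C ∪ B)) = {1, 2, 3, 4, 5, 6, 7, 8, 9, 10, 11}
C^c \ (((C \ A) \ C)^c ∪ (A ∩ (C ∪ B))) = {}
(C \ A) ∩ C^c = {}
((C \ A) ∩ C^c)^c = {1, 2, 3, 4, 5, 6, 7, 8, 9, 10, 11}
B ∪ C = {3, 4, 5, 6, 7, 8, 11}
A ∩ (B ∪ C) = {6}
((C \ A) ∩ C^c)^c ∪ (A ∩ (B ∪ C)) = {1, 2, 3, 4, 5, 6, 7, 8, 9, 10, 11}
C^c \ (((C \ A) ∩ C^c)^c ∪ (A ∩ (B ∪ C))) = {}
Both equal {}, so C^c \ (((C \ A) \ C)^c ∪ (A ∩ (C ∪ B))) = C^c \ (((C \ A) ∩ C^c)^c ∪ (A ∩ (B ∪ C))).

Yes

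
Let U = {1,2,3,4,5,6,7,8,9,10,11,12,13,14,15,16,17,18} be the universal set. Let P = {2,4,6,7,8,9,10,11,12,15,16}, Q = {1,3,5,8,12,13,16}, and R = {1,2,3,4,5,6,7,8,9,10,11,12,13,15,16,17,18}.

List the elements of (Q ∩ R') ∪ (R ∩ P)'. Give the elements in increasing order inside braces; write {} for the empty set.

R' = {14}
Q ∩ R' = {}
R ∩ P = {2,4,6,7,8,9,10,11,12,15,16}
(R ∩ P)' = {1,3,5,13,14,17,18}
(Q ∩ R') ∪ (R ∩ P)' = {1,3,5,13,14,17,18}

{1,3,5,13,14,17,18}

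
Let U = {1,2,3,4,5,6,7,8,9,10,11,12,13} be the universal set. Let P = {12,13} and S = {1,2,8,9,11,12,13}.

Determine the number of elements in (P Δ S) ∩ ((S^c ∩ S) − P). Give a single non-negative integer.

0

P Δ S = {1,2,8,9,11}
S^c = {3,4,5,6,7,10}
S^c ∩ S = {}
(S^c ∩ S) − P = {}
(P Δ S) ∩ ((S^c ∩ S) − P) = {}
|(P Δ S) ∩ ((S^c ∩ S) − P)| = 0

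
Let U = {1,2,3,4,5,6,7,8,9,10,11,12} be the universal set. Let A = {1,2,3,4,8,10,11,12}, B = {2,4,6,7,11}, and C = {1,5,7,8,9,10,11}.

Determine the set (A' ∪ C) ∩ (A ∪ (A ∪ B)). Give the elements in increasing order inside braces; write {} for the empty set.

{1,6,7,8,10,11}

A' = {5,6,7,9}
A' ∪ C = {1,5,6,7,8,9,10,11}
A ∪ B = {1,2,3,4,6,7,8,10,11,12}
A ∪ (A ∪ B) = {1,2,3,4,6,7,8,10,11,12}
(A' ∪ C) ∩ (A ∪ (A ∪ B)) = {1,6,7,8,10,11}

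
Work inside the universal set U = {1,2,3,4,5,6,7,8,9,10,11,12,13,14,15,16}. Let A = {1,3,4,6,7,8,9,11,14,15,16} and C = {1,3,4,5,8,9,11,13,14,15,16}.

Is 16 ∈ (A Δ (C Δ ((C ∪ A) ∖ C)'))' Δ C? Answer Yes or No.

16 ∈ C and 16 ∈ A, so 16 ∈ C ∪ A
16 ∈ (C ∪ A) and 16 ∈ C, so 16 ∉ (C ∪ A) ∖ C
16 ∈ ((C ∪ A) ∖ C)' since 16 ∉ ((C ∪ A) ∖ C)
16 ∈ C and 16 ∈ ((C ∪ A) ∖ C)', so 16 ∉ C Δ ((C ∪ A) ∖ C)'
16 ∈ A and 16 ∉ (C Δ ((C ∪ A) ∖ C)'), so 16 ∈ A Δ (C Δ ((C ∪ A) ∖ C)')
16 ∉ (A Δ (C Δ ((C ∪ A) ∖ C)'))' since 16 ∈ (A Δ (C Δ ((C ∪ A) ∖ C)'))
16 ∉ (A Δ (C Δ ((C ∪ A) ∖ C)'))' and 16 ∈ C, so 16 ∈ (A Δ (C Δ ((C ∪ A) ∖ C)'))' Δ C

Yes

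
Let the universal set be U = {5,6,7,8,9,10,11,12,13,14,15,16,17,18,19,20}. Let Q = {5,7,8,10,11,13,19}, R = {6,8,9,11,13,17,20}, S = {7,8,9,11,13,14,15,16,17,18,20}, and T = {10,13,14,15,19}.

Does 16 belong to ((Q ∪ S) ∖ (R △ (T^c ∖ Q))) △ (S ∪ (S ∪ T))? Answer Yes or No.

16 ∉ Q and 16 ∈ S, so 16 ∈ Q ∪ S
16 ∉ T, so 16 ∈ T^c
16 ∈ T^c and 16 ∉ Q, so 16 ∈ T^c ∖ Q
16 ∉ R and 16 ∈ (T^c ∖ Q), so 16 ∈ R △ (T^c ∖ Q)
16 ∈ (Q ∪ S) and 16 ∈ (R △ (T^c ∖ Q)), so 16 ∉ (Q ∪ S) ∖ (R △ (T^c ∖ Q))
16 ∈ S and 16 ∉ T, so 16 ∈ S ∪ T
16 ∈ S and 16 ∈ (S ∪ T), so 16 ∈ S ∪ (S ∪ T)
16 ∉ ((Q ∪ S) ∖ (R △ (T^c ∖ Q))) and 16 ∈ (S ∪ (S ∪ T)), so 16 ∈ ((Q ∪ S) ∖ (R △ (T^c ∖ Q))) △ (S ∪ (S ∪ T))

Yes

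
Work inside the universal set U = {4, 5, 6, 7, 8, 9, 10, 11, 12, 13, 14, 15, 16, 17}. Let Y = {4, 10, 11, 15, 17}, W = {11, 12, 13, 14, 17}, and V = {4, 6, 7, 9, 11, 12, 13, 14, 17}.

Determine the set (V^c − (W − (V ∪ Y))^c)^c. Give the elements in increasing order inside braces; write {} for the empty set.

V^c = {5, 8, 10, 15, 16}
V ∪ Y = {4, 6, 7, 9, 10, 11, 12, 13, 14, 15, 17}
W − (V ∪ Y) = {}
(W − (V ∪ Y))^c = {4, 5, 6, 7, 8, 9, 10, 11, 12, 13, 14, 15, 16, 17}
V^c − (W − (V ∪ Y))^c = {}
(V^c − (W − (V ∪ Y))^c)^c = {4, 5, 6, 7, 8, 9, 10, 11, 12, 13, 14, 15, 16, 17}

{4, 5, 6, 7, 8, 9, 10, 11, 12, 13, 14, 15, 16, 17}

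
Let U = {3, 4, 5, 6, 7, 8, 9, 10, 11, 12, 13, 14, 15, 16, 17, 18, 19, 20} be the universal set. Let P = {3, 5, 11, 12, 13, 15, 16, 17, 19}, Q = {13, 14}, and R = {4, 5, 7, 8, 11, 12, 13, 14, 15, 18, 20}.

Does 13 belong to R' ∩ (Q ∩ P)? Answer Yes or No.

13 ∈ R, so 13 ∉ R'
13 ∈ Q and 13 ∈ P, so 13 ∈ Q ∩ P
13 ∉ R' and 13 ∈ (Q ∩ P), so 13 ∉ R' ∩ (Q ∩ P)

No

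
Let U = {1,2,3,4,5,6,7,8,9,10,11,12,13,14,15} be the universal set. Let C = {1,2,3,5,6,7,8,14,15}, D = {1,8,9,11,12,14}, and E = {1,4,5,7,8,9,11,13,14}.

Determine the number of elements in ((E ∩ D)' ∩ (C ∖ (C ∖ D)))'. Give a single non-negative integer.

15

E ∩ D = {1,8,9,11,14}
(E ∩ D)' = {2,3,4,5,6,7,10,12,13,15}
C ∖ D = {2,3,5,6,7,15}
C ∖ (C ∖ D) = {1,8,14}
(E ∩ D)' ∩ (C ∖ (C ∖ D)) = {}
((E ∩ D)' ∩ (C ∖ (C ∖ D)))' = {1,2,3,4,5,6,7,8,9,10,11,12,13,14,15}
|((E ∩ D)' ∩ (C ∖ (C ∖ D)))'| = 15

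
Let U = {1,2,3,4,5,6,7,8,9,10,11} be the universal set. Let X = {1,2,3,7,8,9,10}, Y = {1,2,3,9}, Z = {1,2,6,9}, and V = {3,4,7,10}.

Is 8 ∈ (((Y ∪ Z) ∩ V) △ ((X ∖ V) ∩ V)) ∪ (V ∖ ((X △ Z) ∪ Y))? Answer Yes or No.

No

8 ∉ Y and 8 ∉ Z, so 8 ∉ Y ∪ Z
8 ∉ (Y ∪ Z) and 8 ∉ V, so 8 ∉ (Y ∪ Z) ∩ V
8 ∈ X and 8 ∉ V, so 8 ∈ X ∖ V
8 ∈ (X ∖ V) and 8 ∉ V, so 8 ∉ (X ∖ V) ∩ V
8 ∉ ((Y ∪ Z) ∩ V) and 8 ∉ ((X ∖ V) ∩ V), so 8 ∉ ((Y ∪ Z) ∩ V) △ ((X ∖ V) ∩ V)
8 ∈ X and 8 ∉ Z, so 8 ∈ X △ Z
8 ∈ (X △ Z) and 8 ∉ Y, so 8 ∈ (X △ Z) ∪ Y
8 ∉ V and 8 ∈ ((X △ Z) ∪ Y), so 8 ∉ V ∖ ((X △ Z) ∪ Y)
8 ∉ (((Y ∪ Z) ∩ V) △ ((X ∖ V) ∩ V)) and 8 ∉ (V ∖ ((X △ Z) ∪ Y)), so 8 ∉ (((Y ∪ Z) ∩ V) △ ((X ∖ V) ∩ V)) ∪ (V ∖ ((X △ Z) ∪ Y))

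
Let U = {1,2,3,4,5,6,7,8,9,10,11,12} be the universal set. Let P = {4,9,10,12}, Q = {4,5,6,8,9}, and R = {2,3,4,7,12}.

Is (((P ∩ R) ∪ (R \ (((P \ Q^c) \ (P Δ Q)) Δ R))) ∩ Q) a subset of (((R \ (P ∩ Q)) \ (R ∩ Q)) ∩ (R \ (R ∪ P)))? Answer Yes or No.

No

P ∩ R = {4,12}
Q^c = {1,2,3,7,10,11,12}
P \ Q^c = {4,9}
P Δ Q = {5,6,8,10,12}
(P \ Q^c) \ (P Δ Q) = {4,9}
((P \ Q^c) \ (P Δ Q)) Δ R = {2,3,7,9,12}
R \ (((P \ Q^c) \ (P Δ Q)) Δ R) = {4}
(P ∩ R) ∪ (R \ (((P \ Q^c) \ (P Δ Q)) Δ R)) = {4,12}
((P ∩ R) ∪ (R \ (((P \ Q^c) \ (P Δ Q)) Δ R))) ∩ Q = {4}
P ∩ Q = {4,9}
R \ (P ∩ Q) = {2,3,7,12}
R ∩ Q = {4}
(R \ (P ∩ Q)) \ (R ∩ Q) = {2,3,7,12}
R ∪ P = {2,3,4,7,9,10,12}
R \ (R ∪ P) = {}
((R \ (P ∩ Q)) \ (R ∩ Q)) ∩ (R \ (R ∪ P)) = {}
4 ∈ ((P ∩ R) ∪ (R \ (((P \ Q^c) \ (P Δ Q)) Δ R))) ∩ Q but 4 ∉ ((R \ (P ∩ Q)) \ (R ∩ Q)) ∩ (R \ (R ∪ P)), so the inclusion fails.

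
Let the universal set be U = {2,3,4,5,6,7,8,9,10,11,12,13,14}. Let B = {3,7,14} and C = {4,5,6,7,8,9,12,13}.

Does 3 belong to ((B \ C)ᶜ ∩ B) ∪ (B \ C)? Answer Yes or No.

Yes

3 ∈ B and 3 ∉ C, so 3 ∈ B \ C
3 ∉ (B \ C)ᶜ since 3 ∈ (B \ C)
3 ∉ (B \ C)ᶜ and 3 ∈ B, so 3 ∉ (B \ C)ᶜ ∩ B
3 ∈ B and 3 ∉ C, so 3 ∈ B \ C
3 ∉ ((B \ C)ᶜ ∩ B) and 3 ∈ (B \ C), so 3 ∈ ((B \ C)ᶜ ∩ B) ∪ (B \ C)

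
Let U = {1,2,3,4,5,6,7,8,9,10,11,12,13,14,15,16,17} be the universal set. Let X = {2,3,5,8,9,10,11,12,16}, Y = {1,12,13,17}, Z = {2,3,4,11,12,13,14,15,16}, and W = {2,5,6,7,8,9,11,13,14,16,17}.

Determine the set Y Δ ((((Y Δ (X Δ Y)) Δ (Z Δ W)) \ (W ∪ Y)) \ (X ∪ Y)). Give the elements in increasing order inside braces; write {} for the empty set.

{1,4,12,13,15,17}

X Δ Y = {1,2,3,5,8,9,10,11,13,16,17}
Y Δ (X Δ Y) = {2,3,5,8,9,10,11,12,16}
Z Δ W = {3,4,5,6,7,8,9,12,15,17}
(Y Δ (X Δ Y)) Δ (Z Δ W) = {2,4,6,7,10,11,15,16,17}
W ∪ Y = {1,2,5,6,7,8,9,11,12,13,14,16,17}
((Y Δ (X Δ Y)) Δ (Z Δ W)) \ (W ∪ Y) = {4,10,15}
X ∪ Y = {1,2,3,5,8,9,10,11,12,13,16,17}
(((Y Δ (X Δ Y)) Δ (Z Δ W)) \ (W ∪ Y)) \ (X ∪ Y) = {4,15}
Y Δ ((((Y Δ (X Δ Y)) Δ (Z Δ W)) \ (W ∪ Y)) \ (X ∪ Y)) = {1,4,12,13,15,17}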